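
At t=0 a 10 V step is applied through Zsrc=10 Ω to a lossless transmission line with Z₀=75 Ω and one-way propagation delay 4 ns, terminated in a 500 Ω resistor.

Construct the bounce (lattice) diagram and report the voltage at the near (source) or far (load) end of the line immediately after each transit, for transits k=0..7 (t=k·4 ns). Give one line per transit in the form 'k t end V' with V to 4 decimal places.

Γ_L=0.739130, Γ_S=-0.764706; launch V₁=10·75/85=8.823529
k=0 src: V=8.8235
k=1 load: inc=8.823529, refl=8.823529·0.739130=6.5217; V=0.000000+8.823529+6.521739=15.3453
k=2 src: inc=6.521739, refl=6.521739·-0.764706=-4.9872; V=8.823529+6.521739+-4.987212=10.3581
k=3 load: inc=-4.987212, refl=-4.987212·0.739130=-3.6862; V=15.345269+-4.987212+-3.686200=6.6719
k=4 src: inc=-3.686200, refl=-3.686200·-0.764706=2.8189; V=10.358056+-3.686200+2.818859=9.4907
k=5 load: inc=2.818859, refl=2.818859·0.739130=2.0835; V=6.671856+2.818859+2.083505=11.5742
k=6 src: inc=2.083505, refl=2.083505·-0.764706=-1.5933; V=9.490715+2.083505+-1.593268=9.9810
k=7 load: inc=-1.593268, refl=-1.593268·0.739130=-1.1776; V=11.574220+-1.593268+-1.177633=8.8033

0 0 source 8.8235
1 4 load 15.3453
2 8 source 10.3581
3 12 load 6.6719
4 16 source 9.4907
5 20 load 11.5742
6 24 source 9.9810
7 28 load 8.8033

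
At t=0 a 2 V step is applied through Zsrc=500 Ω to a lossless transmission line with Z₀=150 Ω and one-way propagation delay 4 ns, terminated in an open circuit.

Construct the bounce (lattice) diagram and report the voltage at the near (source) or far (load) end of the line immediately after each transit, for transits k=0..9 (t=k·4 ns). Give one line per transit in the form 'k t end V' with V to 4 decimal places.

Γ_L=1.000000, Γ_S=0.538462; launch V₁=2·150/650=0.461538
k=0 src: V=0.4615
k=1 load: inc=0.461538, refl=0.461538·1.000000=0.4615; V=0.000000+0.461538+0.461538=0.9231
k=2 src: inc=0.461538, refl=0.461538·0.538462=0.2485; V=0.461538+0.461538+0.248521=1.1716
k=3 load: inc=0.248521, refl=0.248521·1.000000=0.2485; V=0.923077+0.248521+0.248521=1.4201
k=4 src: inc=0.248521, refl=0.248521·0.538462=0.1338; V=1.171598+0.248521+0.133819=1.5539
k=5 load: inc=0.133819, refl=0.133819·1.000000=0.1338; V=1.420118+0.133819+0.133819=1.6878
k=6 src: inc=0.133819, refl=0.133819·0.538462=0.0721; V=1.553937+0.133819+0.072056=1.7598
k=7 load: inc=0.072056, refl=0.072056·1.000000=0.0721; V=1.687756+0.072056+0.072056=1.8319
k=8 src: inc=0.072056, refl=0.072056·0.538462=0.0388; V=1.759812+0.072056+0.038800=1.8707
k=9 load: inc=0.038800, refl=0.038800·1.000000=0.0388; V=1.831869+0.038800+0.038800=1.9095

0 0 source 0.4615
1 4 load 0.9231
2 8 source 1.1716
3 12 load 1.4201
4 16 source 1.5539
5 20 load 1.6878
6 24 source 1.7598
7 28 load 1.8319
8 32 source 1.8707
9 36 load 1.9095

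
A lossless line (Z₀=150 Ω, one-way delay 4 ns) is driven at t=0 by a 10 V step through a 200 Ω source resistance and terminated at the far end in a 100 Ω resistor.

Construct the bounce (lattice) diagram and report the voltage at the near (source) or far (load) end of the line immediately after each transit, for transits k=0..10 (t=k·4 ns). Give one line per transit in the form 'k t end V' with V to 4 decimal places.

0 0 source 4.2857
1 4 load 3.4286
2 8 source 3.3061
3 12 load 3.3306
4 16 source 3.3341
5 20 load 3.3334
6 24 source 3.3333
7 28 load 3.3333
8 32 source 3.3333
9 36 load 3.3333
10 40 source 3.3333

Γ_L=-0.200000, Γ_S=0.142857; launch V₁=10·150/350=4.285714
k=0 src: V=4.2857
k=1 load: inc=4.285714, refl=4.285714·-0.200000=-0.8571; V=0.000000+4.285714+-0.857143=3.4286
k=2 src: inc=-0.857143, refl=-0.857143·0.142857=-0.1224; V=4.285714+-0.857143+-0.122449=3.3061
k=3 load: inc=-0.122449, refl=-0.122449·-0.200000=0.0245; V=3.428571+-0.122449+0.024490=3.3306
k=4 src: inc=0.024490, refl=0.024490·0.142857=0.0035; V=3.306122+0.024490+0.003499=3.3341
k=5 load: inc=0.003499, refl=0.003499·-0.200000=-0.0007; V=3.330612+0.003499+-0.000700=3.3334
k=6 src: inc=-0.000700, refl=-0.000700·0.142857=-0.0001; V=3.334111+-0.000700+-0.000100=3.3333
k=7 load: inc=-0.000100, refl=-0.000100·-0.200000=0.0000; V=3.333411+-0.000100+0.000020=3.3333
k=8 src: inc=0.000020, refl=0.000020·0.142857=0.0000; V=3.333311+0.000020+0.000003=3.3333
k=9 load: inc=0.000003, refl=0.000003·-0.200000=-0.0000; V=3.333331+0.000003+-0.000001=3.3333
k=10 src: inc=-0.000001, refl=-0.000001·0.142857=-0.0000; V=3.333334+-0.000001+-0.000000=3.3333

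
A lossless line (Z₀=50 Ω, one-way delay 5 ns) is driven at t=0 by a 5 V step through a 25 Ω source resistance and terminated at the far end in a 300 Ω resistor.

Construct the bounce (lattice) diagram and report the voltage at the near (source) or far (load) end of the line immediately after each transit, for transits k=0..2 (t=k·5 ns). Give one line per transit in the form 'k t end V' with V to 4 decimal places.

0 0 source 3.3333
1 5 load 5.7143
2 10 source 4.9206

Γ_L=0.714286, Γ_S=-0.333333; launch V₁=5·50/75=3.333333
k=0 src: V=3.3333
k=1 load: inc=3.333333, refl=3.333333·0.714286=2.3810; V=0.000000+3.333333+2.380952=5.7143
k=2 src: inc=2.380952, refl=2.380952·-0.333333=-0.7937; V=3.333333+2.380952+-0.793651=4.9206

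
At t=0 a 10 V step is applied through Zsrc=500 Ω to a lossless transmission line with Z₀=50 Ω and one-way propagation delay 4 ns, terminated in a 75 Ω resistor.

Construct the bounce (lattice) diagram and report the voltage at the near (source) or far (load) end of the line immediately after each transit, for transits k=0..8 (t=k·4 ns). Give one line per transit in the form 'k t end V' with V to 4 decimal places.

0 0 source 0.9091
1 4 load 1.0909
2 8 source 1.2397
3 12 load 1.2694
4 16 source 1.2938
5 20 load 1.2986
6 24 source 1.3026
7 28 load 1.3034
8 32 source 1.3041

Γ_L=0.200000, Γ_S=0.818182; launch V₁=10·50/550=0.909091
k=0 src: V=0.9091
k=1 load: inc=0.909091, refl=0.909091·0.200000=0.1818; V=0.000000+0.909091+0.181818=1.0909
k=2 src: inc=0.181818, refl=0.181818·0.818182=0.1488; V=0.909091+0.181818+0.148760=1.2397
k=3 load: inc=0.148760, refl=0.148760·0.200000=0.0298; V=1.090909+0.148760+0.029752=1.2694
k=4 src: inc=0.029752, refl=0.029752·0.818182=0.0243; V=1.239669+0.029752+0.024343=1.2938
k=5 load: inc=0.024343, refl=0.024343·0.200000=0.0049; V=1.269421+0.024343+0.004869=1.2986
k=6 src: inc=0.004869, refl=0.004869·0.818182=0.0040; V=1.293764+0.004869+0.003983=1.3026
k=7 load: inc=0.003983, refl=0.003983·0.200000=0.0008; V=1.298633+0.003983+0.000797=1.3034
k=8 src: inc=0.000797, refl=0.000797·0.818182=0.0007; V=1.302616+0.000797+0.000652=1.3041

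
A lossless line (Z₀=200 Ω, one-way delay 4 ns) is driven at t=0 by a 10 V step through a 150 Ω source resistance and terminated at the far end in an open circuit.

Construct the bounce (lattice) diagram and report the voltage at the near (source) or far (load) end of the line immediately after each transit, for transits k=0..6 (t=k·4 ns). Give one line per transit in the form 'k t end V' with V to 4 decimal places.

Γ_L=1.000000, Γ_S=-0.142857; launch V₁=10·200/350=5.714286
k=0 src: V=5.7143
k=1 load: inc=5.714286, refl=5.714286·1.000000=5.7143; V=0.000000+5.714286+5.714286=11.4286
k=2 src: inc=5.714286, refl=5.714286·-0.142857=-0.8163; V=5.714286+5.714286+-0.816327=10.6122
k=3 load: inc=-0.816327, refl=-0.816327·1.000000=-0.8163; V=11.428571+-0.816327+-0.816327=9.7959
k=4 src: inc=-0.816327, refl=-0.816327·-0.142857=0.1166; V=10.612245+-0.816327+0.116618=9.9125
k=5 load: inc=0.116618, refl=0.116618·1.000000=0.1166; V=9.795918+0.116618+0.116618=10.0292
k=6 src: inc=0.116618, refl=0.116618·-0.142857=-0.0167; V=9.912536+0.116618+-0.016660=10.0125

0 0 source 5.7143
1 4 load 11.4286
2 8 source 10.6122
3 12 load 9.7959
4 16 source 9.9125
5 20 load 10.0292
6 24 source 10.0125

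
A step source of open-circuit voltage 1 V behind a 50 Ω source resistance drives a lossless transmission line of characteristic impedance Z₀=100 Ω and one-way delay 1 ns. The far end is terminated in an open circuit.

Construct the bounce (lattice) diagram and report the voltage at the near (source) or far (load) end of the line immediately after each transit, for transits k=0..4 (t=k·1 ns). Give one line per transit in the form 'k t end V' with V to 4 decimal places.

0 0 source 0.6667
1 1 load 1.3333
2 2 source 1.1111
3 3 load 0.8889
4 4 source 0.9630

Γ_L=1.000000, Γ_S=-0.333333; launch V₁=1·100/150=0.666667
k=0 src: V=0.6667
k=1 load: inc=0.666667, refl=0.666667·1.000000=0.6667; V=0.000000+0.666667+0.666667=1.3333
k=2 src: inc=0.666667, refl=0.666667·-0.333333=-0.2222; V=0.666667+0.666667+-0.222222=1.1111
k=3 load: inc=-0.222222, refl=-0.222222·1.000000=-0.2222; V=1.333333+-0.222222+-0.222222=0.8889
k=4 src: inc=-0.222222, refl=-0.222222·-0.333333=0.0741; V=1.111111+-0.222222+0.074074=0.9630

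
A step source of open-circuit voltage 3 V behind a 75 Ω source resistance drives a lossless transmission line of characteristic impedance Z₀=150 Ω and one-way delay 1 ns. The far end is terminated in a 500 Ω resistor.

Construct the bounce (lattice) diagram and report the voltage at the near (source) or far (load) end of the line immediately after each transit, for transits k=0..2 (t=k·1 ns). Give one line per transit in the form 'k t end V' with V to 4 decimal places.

Γ_L=0.538462, Γ_S=-0.333333; launch V₁=3·150/225=2.000000
k=0 src: V=2.0000
k=1 load: inc=2.000000, refl=2.000000·0.538462=1.0769; V=0.000000+2.000000+1.076923=3.0769
k=2 src: inc=1.076923, refl=1.076923·-0.333333=-0.3590; V=2.000000+1.076923+-0.358974=2.7179

0 0 source 2.0000
1 1 load 3.0769
2 2 source 2.7179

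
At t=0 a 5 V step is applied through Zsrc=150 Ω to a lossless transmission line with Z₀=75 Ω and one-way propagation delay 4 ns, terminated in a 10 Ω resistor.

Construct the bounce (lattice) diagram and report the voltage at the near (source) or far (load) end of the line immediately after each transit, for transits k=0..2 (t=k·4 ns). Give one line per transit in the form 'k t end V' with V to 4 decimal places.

Γ_L=-0.764706, Γ_S=0.333333; launch V₁=5·75/225=1.666667
k=0 src: V=1.6667
k=1 load: inc=1.666667, refl=1.666667·-0.764706=-1.2745; V=0.000000+1.666667+-1.274510=0.3922
k=2 src: inc=-1.274510, refl=-1.274510·0.333333=-0.4248; V=1.666667+-1.274510+-0.424837=-0.0327

0 0 source 1.6667
1 4 load 0.3922
2 8 source -0.0327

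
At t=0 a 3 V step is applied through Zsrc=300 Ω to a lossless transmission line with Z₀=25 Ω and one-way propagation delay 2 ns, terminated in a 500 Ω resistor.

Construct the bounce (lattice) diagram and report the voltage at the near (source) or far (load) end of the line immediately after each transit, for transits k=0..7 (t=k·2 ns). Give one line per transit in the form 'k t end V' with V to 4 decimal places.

Γ_L=0.904762, Γ_S=0.846154; launch V₁=3·25/325=0.230769
k=0 src: V=0.2308
k=1 load: inc=0.230769, refl=0.230769·0.904762=0.2088; V=0.000000+0.230769+0.208791=0.4396
k=2 src: inc=0.208791, refl=0.208791·0.846154=0.1767; V=0.230769+0.208791+0.176669=0.6162
k=3 load: inc=0.176669, refl=0.176669·0.904762=0.1598; V=0.439560+0.176669+0.159844=0.7761
k=4 src: inc=0.159844, refl=0.159844·0.846154=0.1353; V=0.616230+0.159844+0.135252=0.9113
k=5 load: inc=0.135252, refl=0.135252·0.904762=0.1224; V=0.776074+0.135252+0.122371=1.0337
k=6 src: inc=0.122371, refl=0.122371·0.846154=0.1035; V=0.911326+0.122371+0.103545=1.1372
k=7 load: inc=0.103545, refl=0.103545·0.904762=0.0937; V=1.033697+0.103545+0.093684=1.2309

0 0 source 0.2308
1 2 load 0.4396
2 4 source 0.6162
3 6 load 0.7761
4 8 source 0.9113
5 10 load 1.0337
6 12 source 1.1372
7 14 load 1.2309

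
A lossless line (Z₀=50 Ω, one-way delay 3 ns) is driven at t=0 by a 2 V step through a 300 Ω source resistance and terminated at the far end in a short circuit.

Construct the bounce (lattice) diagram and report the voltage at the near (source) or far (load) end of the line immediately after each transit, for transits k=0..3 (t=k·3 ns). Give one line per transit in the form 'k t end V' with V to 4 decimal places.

0 0 source 0.2857
1 3 load 0.0000
2 6 source -0.2041
3 9 load 0.0000

Γ_L=-1.000000, Γ_S=0.714286; launch V₁=2·50/350=0.285714
k=0 src: V=0.2857
k=1 load: inc=0.285714, refl=0.285714·-1.000000=-0.2857; V=0.000000+0.285714+-0.285714=0.0000
k=2 src: inc=-0.285714, refl=-0.285714·0.714286=-0.2041; V=0.285714+-0.285714+-0.204082=-0.2041
k=3 load: inc=-0.204082, refl=-0.204082·-1.000000=0.2041; V=0.000000+-0.204082+0.204082=0.0000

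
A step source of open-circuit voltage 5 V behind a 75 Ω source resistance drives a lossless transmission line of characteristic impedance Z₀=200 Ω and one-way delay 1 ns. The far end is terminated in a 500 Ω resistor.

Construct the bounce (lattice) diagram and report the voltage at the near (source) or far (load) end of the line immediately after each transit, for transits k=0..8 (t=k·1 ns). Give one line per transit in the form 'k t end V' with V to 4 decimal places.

Γ_L=0.428571, Γ_S=-0.454545; launch V₁=5·200/275=3.636364
k=0 src: V=3.6364
k=1 load: inc=3.636364, refl=3.636364·0.428571=1.5584; V=0.000000+3.636364+1.558442=5.1948
k=2 src: inc=1.558442, refl=1.558442·-0.454545=-0.7084; V=3.636364+1.558442+-0.708383=4.4864
k=3 load: inc=-0.708383, refl=-0.708383·0.428571=-0.3036; V=5.194805+-0.708383+-0.303593=4.1828
k=4 src: inc=-0.303593, refl=-0.303593·-0.454545=0.1380; V=4.486423+-0.303593+0.137997=4.3208
k=5 load: inc=0.137997, refl=0.137997·0.428571=0.0591; V=4.182830+0.137997+0.059141=4.3800
k=6 src: inc=0.059141, refl=0.059141·-0.454545=-0.0269; V=4.320827+0.059141+-0.026882=4.3531
k=7 load: inc=-0.026882, refl=-0.026882·0.428571=-0.0115; V=4.379968+-0.026882+-0.011521=4.3416
k=8 src: inc=-0.011521, refl=-0.011521·-0.454545=0.0052; V=4.353086+-0.011521+0.005237=4.3468

0 0 source 3.6364
1 1 load 5.1948
2 2 source 4.4864
3 3 load 4.1828
4 4 source 4.3208
5 5 load 4.3800
6 6 source 4.3531
7 7 load 4.3416
8 8 source 4.3468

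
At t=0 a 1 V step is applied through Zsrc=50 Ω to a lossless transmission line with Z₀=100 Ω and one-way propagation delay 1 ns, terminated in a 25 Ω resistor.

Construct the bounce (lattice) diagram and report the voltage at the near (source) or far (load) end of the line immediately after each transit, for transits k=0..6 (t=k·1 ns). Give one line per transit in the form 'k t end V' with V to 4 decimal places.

0 0 source 0.6667
1 1 load 0.2667
2 2 source 0.4000
3 3 load 0.3200
4 4 source 0.3467
5 5 load 0.3307
6 6 source 0.3360

Γ_L=-0.600000, Γ_S=-0.333333; launch V₁=1·100/150=0.666667
k=0 src: V=0.6667
k=1 load: inc=0.666667, refl=0.666667·-0.600000=-0.4000; V=0.000000+0.666667+-0.400000=0.2667
k=2 src: inc=-0.400000, refl=-0.400000·-0.333333=0.1333; V=0.666667+-0.400000+0.133333=0.4000
k=3 load: inc=0.133333, refl=0.133333·-0.600000=-0.0800; V=0.266667+0.133333+-0.080000=0.3200
k=4 src: inc=-0.080000, refl=-0.080000·-0.333333=0.0267; V=0.400000+-0.080000+0.026667=0.3467
k=5 load: inc=0.026667, refl=0.026667·-0.600000=-0.0160; V=0.320000+0.026667+-0.016000=0.3307
k=6 src: inc=-0.016000, refl=-0.016000·-0.333333=0.0053; V=0.346667+-0.016000+0.005333=0.3360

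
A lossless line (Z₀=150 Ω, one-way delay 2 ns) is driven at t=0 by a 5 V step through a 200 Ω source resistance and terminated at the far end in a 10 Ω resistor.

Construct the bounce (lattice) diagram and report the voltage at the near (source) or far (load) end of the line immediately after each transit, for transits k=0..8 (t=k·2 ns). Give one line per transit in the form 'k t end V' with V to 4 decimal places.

0 0 source 2.1429
1 2 load 0.2679
2 4 source 0.0000
3 6 load 0.2344
4 8 source 0.2679
5 10 load 0.2386
6 12 source 0.2344
7 14 load 0.2380
8 16 source 0.2386

Γ_L=-0.875000, Γ_S=0.142857; launch V₁=5·150/350=2.142857
k=0 src: V=2.1429
k=1 load: inc=2.142857, refl=2.142857·-0.875000=-1.8750; V=0.000000+2.142857+-1.875000=0.2679
k=2 src: inc=-1.875000, refl=-1.875000·0.142857=-0.2679; V=2.142857+-1.875000+-0.267857=0.0000
k=3 load: inc=-0.267857, refl=-0.267857·-0.875000=0.2344; V=0.267857+-0.267857+0.234375=0.2344
k=4 src: inc=0.234375, refl=0.234375·0.142857=0.0335; V=0.000000+0.234375+0.033482=0.2679
k=5 load: inc=0.033482, refl=0.033482·-0.875000=-0.0293; V=0.234375+0.033482+-0.029297=0.2386
k=6 src: inc=-0.029297, refl=-0.029297·0.142857=-0.0042; V=0.267857+-0.029297+-0.004185=0.2344
k=7 load: inc=-0.004185, refl=-0.004185·-0.875000=0.0037; V=0.238560+-0.004185+0.003662=0.2380
k=8 src: inc=0.003662, refl=0.003662·0.142857=0.0005; V=0.234375+0.003662+0.000523=0.2386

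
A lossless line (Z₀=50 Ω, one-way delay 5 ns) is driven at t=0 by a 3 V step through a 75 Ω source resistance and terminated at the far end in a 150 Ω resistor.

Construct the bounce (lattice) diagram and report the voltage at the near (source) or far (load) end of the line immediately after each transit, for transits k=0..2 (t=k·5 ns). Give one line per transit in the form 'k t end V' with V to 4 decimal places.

0 0 source 1.2000
1 5 load 1.8000
2 10 source 1.9200

Γ_L=0.500000, Γ_S=0.200000; launch V₁=3·50/125=1.200000
k=0 src: V=1.2000
k=1 load: inc=1.200000, refl=1.200000·0.500000=0.6000; V=0.000000+1.200000+0.600000=1.8000
k=2 src: inc=0.600000, refl=0.600000·0.200000=0.1200; V=1.200000+0.600000+0.120000=1.9200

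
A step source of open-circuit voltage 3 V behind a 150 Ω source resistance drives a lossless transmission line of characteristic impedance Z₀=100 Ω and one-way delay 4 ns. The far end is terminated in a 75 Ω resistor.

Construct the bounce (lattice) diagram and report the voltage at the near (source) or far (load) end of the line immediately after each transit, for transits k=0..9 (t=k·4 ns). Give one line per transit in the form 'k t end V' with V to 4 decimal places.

Γ_L=-0.142857, Γ_S=0.200000; launch V₁=3·100/250=1.200000
k=0 src: V=1.2000
k=1 load: inc=1.200000, refl=1.200000·-0.142857=-0.1714; V=0.000000+1.200000+-0.171429=1.0286
k=2 src: inc=-0.171429, refl=-0.171429·0.200000=-0.0343; V=1.200000+-0.171429+-0.034286=0.9943
k=3 load: inc=-0.034286, refl=-0.034286·-0.142857=0.0049; V=1.028571+-0.034286+0.004898=0.9992
k=4 src: inc=0.004898, refl=0.004898·0.200000=0.0010; V=0.994286+0.004898+0.000980=1.0002
k=5 load: inc=0.000980, refl=0.000980·-0.142857=-0.0001; V=0.999184+0.000980+-0.000140=1.0000
k=6 src: inc=-0.000140, refl=-0.000140·0.200000=-0.0000; V=1.000163+-0.000140+-0.000028=1.0000
k=7 load: inc=-0.000028, refl=-0.000028·-0.142857=0.0000; V=1.000023+-0.000028+0.000004=1.0000
k=8 src: inc=0.000004, refl=0.000004·0.200000=0.0000; V=0.999995+0.000004+0.000001=1.0000
k=9 load: inc=0.000001, refl=0.000001·-0.142857=-0.0000; V=0.999999+0.000001+-0.000000=1.0000

0 0 source 1.2000
1 4 load 1.0286
2 8 source 0.9943
3 12 load 0.9992
4 16 source 1.0002
5 20 load 1.0000
6 24 source 1.0000
7 28 load 1.0000
8 32 source 1.0000
9 36 load 1.0000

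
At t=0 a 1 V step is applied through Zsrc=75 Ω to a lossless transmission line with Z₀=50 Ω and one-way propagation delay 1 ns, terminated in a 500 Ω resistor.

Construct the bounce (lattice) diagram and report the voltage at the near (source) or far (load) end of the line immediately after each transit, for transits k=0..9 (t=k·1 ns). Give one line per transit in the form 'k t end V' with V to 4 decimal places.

0 0 source 0.4000
1 1 load 0.7273
2 2 source 0.7927
3 3 load 0.8463
4 4 source 0.8570
5 5 load 0.8658
6 6 source 0.8675
7 7 load 0.8689
8 8 source 0.8692
9 9 load 0.8695

Γ_L=0.818182, Γ_S=0.200000; launch V₁=1·50/125=0.400000
k=0 src: V=0.4000
k=1 load: inc=0.400000, refl=0.400000·0.818182=0.3273; V=0.000000+0.400000+0.327273=0.7273
k=2 src: inc=0.327273, refl=0.327273·0.200000=0.0655; V=0.400000+0.327273+0.065455=0.7927
k=3 load: inc=0.065455, refl=0.065455·0.818182=0.0536; V=0.727273+0.065455+0.053554=0.8463
k=4 src: inc=0.053554, refl=0.053554·0.200000=0.0107; V=0.792727+0.053554+0.010711=0.8570
k=5 load: inc=0.010711, refl=0.010711·0.818182=0.0088; V=0.846281+0.010711+0.008763=0.8658
k=6 src: inc=0.008763, refl=0.008763·0.200000=0.0018; V=0.856992+0.008763+0.001753=0.8675
k=7 load: inc=0.001753, refl=0.001753·0.818182=0.0014; V=0.865755+0.001753+0.001434=0.8689
k=8 src: inc=0.001434, refl=0.001434·0.200000=0.0003; V=0.867508+0.001434+0.000287=0.8692
k=9 load: inc=0.000287, refl=0.000287·0.818182=0.0002; V=0.868942+0.000287+0.000235=0.8695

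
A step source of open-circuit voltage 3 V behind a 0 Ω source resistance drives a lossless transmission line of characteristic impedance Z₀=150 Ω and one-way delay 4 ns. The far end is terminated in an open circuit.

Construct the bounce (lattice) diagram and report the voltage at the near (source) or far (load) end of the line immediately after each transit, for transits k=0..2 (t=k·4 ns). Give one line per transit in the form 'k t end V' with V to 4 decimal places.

Γ_L=1.000000, Γ_S=-1.000000; launch V₁=3·150/150=3.000000
k=0 src: V=3.0000
k=1 load: inc=3.000000, refl=3.000000·1.000000=3.0000; V=0.000000+3.000000+3.000000=6.0000
k=2 src: inc=3.000000, refl=3.000000·-1.000000=-3.0000; V=3.000000+3.000000+-3.000000=3.0000

0 0 source 3.0000
1 4 load 6.0000
2 8 source 3.0000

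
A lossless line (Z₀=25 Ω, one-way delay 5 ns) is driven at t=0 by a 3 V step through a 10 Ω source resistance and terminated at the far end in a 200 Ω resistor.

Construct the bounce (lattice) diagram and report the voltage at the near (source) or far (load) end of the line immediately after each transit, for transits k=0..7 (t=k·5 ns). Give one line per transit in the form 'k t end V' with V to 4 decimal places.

Γ_L=0.777778, Γ_S=-0.428571; launch V₁=3·25/35=2.142857
k=0 src: V=2.1429
k=1 load: inc=2.142857, refl=2.142857·0.777778=1.6667; V=0.000000+2.142857+1.666667=3.8095
k=2 src: inc=1.666667, refl=1.666667·-0.428571=-0.7143; V=2.142857+1.666667+-0.714286=3.0952
k=3 load: inc=-0.714286, refl=-0.714286·0.777778=-0.5556; V=3.809524+-0.714286+-0.555556=2.5397
k=4 src: inc=-0.555556, refl=-0.555556·-0.428571=0.2381; V=3.095238+-0.555556+0.238095=2.7778
k=5 load: inc=0.238095, refl=0.238095·0.777778=0.1852; V=2.539683+0.238095+0.185185=2.9630
k=6 src: inc=0.185185, refl=0.185185·-0.428571=-0.0794; V=2.777778+0.185185+-0.079365=2.8836
k=7 load: inc=-0.079365, refl=-0.079365·0.777778=-0.0617; V=2.962963+-0.079365+-0.061728=2.8219

0 0 source 2.1429
1 5 load 3.8095
2 10 source 3.0952
3 15 load 2.5397
4 20 source 2.7778
5 25 load 2.9630
6 30 source 2.8836
7 35 load 2.8219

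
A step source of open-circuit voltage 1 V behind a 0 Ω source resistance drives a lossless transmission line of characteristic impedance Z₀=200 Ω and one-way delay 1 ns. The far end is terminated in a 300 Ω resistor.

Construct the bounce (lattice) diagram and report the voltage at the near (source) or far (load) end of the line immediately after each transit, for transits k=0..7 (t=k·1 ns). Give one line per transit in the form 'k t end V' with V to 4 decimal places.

0 0 source 1.0000
1 1 load 1.2000
2 2 source 1.0000
3 3 load 0.9600
4 4 source 1.0000
5 5 load 1.0080
6 6 source 1.0000
7 7 load 0.9984

Γ_L=0.200000, Γ_S=-1.000000; launch V₁=1·200/200=1.000000
k=0 src: V=1.0000
k=1 load: inc=1.000000, refl=1.000000·0.200000=0.2000; V=0.000000+1.000000+0.200000=1.2000
k=2 src: inc=0.200000, refl=0.200000·-1.000000=-0.2000; V=1.000000+0.200000+-0.200000=1.0000
k=3 load: inc=-0.200000, refl=-0.200000·0.200000=-0.0400; V=1.200000+-0.200000+-0.040000=0.9600
k=4 src: inc=-0.040000, refl=-0.040000·-1.000000=0.0400; V=1.000000+-0.040000+0.040000=1.0000
k=5 load: inc=0.040000, refl=0.040000·0.200000=0.0080; V=0.960000+0.040000+0.008000=1.0080
k=6 src: inc=0.008000, refl=0.008000·-1.000000=-0.0080; V=1.000000+0.008000+-0.008000=1.0000
k=7 load: inc=-0.008000, refl=-0.008000·0.200000=-0.0016; V=1.008000+-0.008000+-0.001600=0.9984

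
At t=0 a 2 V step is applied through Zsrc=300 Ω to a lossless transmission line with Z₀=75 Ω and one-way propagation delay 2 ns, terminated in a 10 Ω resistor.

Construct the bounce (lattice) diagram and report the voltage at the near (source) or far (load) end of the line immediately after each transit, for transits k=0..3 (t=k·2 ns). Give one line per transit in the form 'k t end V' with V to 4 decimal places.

Γ_L=-0.764706, Γ_S=0.600000; launch V₁=2·75/375=0.400000
k=0 src: V=0.4000
k=1 load: inc=0.400000, refl=0.400000·-0.764706=-0.3059; V=0.000000+0.400000+-0.305882=0.0941
k=2 src: inc=-0.305882, refl=-0.305882·0.600000=-0.1835; V=0.400000+-0.305882+-0.183529=-0.0894
k=3 load: inc=-0.183529, refl=-0.183529·-0.764706=0.1403; V=0.094118+-0.183529+0.140346=0.0509

0 0 source 0.4000
1 2 load 0.0941
2 4 source -0.0894
3 6 load 0.0509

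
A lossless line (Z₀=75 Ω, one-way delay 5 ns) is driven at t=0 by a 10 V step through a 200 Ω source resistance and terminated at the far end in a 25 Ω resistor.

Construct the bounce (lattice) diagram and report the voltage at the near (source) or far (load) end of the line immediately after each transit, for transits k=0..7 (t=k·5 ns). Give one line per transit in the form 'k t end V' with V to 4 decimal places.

Γ_L=-0.500000, Γ_S=0.454545; launch V₁=10·75/275=2.727273
k=0 src: V=2.7273
k=1 load: inc=2.727273, refl=2.727273·-0.500000=-1.3636; V=0.000000+2.727273+-1.363636=1.3636
k=2 src: inc=-1.363636, refl=-1.363636·0.454545=-0.6198; V=2.727273+-1.363636+-0.619835=0.7438
k=3 load: inc=-0.619835, refl=-0.619835·-0.500000=0.3099; V=1.363636+-0.619835+0.309917=1.0537
k=4 src: inc=0.309917, refl=0.309917·0.454545=0.1409; V=0.743802+0.309917+0.140872=1.1946
k=5 load: inc=0.140872, refl=0.140872·-0.500000=-0.0704; V=1.053719+0.140872+-0.070436=1.1242
k=6 src: inc=-0.070436, refl=-0.070436·0.454545=-0.0320; V=1.194591+-0.070436+-0.032016=1.0921
k=7 load: inc=-0.032016, refl=-0.032016·-0.500000=0.0160; V=1.124155+-0.032016+0.016008=1.1081

0 0 source 2.7273
1 5 load 1.3636
2 10 source 0.7438
3 15 load 1.0537
4 20 source 1.1946
5 25 load 1.1242
6 30 source 1.0921
7 35 load 1.1081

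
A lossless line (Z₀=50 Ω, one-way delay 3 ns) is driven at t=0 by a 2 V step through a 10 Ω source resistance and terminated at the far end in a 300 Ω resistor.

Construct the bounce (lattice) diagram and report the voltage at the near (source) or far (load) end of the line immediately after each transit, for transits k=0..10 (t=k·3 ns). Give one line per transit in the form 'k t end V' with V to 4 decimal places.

0 0 source 1.6667
1 3 load 2.8571
2 6 source 2.0635
3 9 load 1.4966
4 12 source 1.8745
5 15 load 2.1445
6 18 source 1.9645
7 21 load 1.8360
8 24 source 1.9217
9 27 load 1.9829
10 30 source 1.9421

Γ_L=0.714286, Γ_S=-0.666667; launch V₁=2·50/60=1.666667
k=0 src: V=1.6667
k=1 load: inc=1.666667, refl=1.666667·0.714286=1.1905; V=0.000000+1.666667+1.190476=2.8571
k=2 src: inc=1.190476, refl=1.190476·-0.666667=-0.7937; V=1.666667+1.190476+-0.793651=2.0635
k=3 load: inc=-0.793651, refl=-0.793651·0.714286=-0.5669; V=2.857143+-0.793651+-0.566893=1.4966
k=4 src: inc=-0.566893, refl=-0.566893·-0.666667=0.3779; V=2.063492+-0.566893+0.377929=1.8745
k=5 load: inc=0.377929, refl=0.377929·0.714286=0.2699; V=1.496599+0.377929+0.269949=2.1445
k=6 src: inc=0.269949, refl=0.269949·-0.666667=-0.1800; V=1.874528+0.269949+-0.179966=1.9645
k=7 load: inc=-0.179966, refl=-0.179966·0.714286=-0.1285; V=2.144477+-0.179966+-0.128547=1.8360
k=8 src: inc=-0.128547, refl=-0.128547·-0.666667=0.0857; V=1.964511+-0.128547+0.085698=1.9217
k=9 load: inc=0.085698, refl=0.085698·0.714286=0.0612; V=1.835963+0.085698+0.061213=1.9829
k=10 src: inc=0.061213, refl=0.061213·-0.666667=-0.0408; V=1.921662+0.061213+-0.040809=1.9421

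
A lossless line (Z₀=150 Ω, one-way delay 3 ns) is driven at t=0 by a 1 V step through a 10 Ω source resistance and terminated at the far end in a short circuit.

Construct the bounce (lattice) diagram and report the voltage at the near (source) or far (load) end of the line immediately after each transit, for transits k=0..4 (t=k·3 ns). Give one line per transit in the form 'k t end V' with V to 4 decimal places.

0 0 source 0.9375
1 3 load 0.0000
2 6 source 0.8203
3 9 load 0.0000
4 12 source 0.7178

Γ_L=-1.000000, Γ_S=-0.875000; launch V₁=1·150/160=0.937500
k=0 src: V=0.9375
k=1 load: inc=0.937500, refl=0.937500·-1.000000=-0.9375; V=0.000000+0.937500+-0.937500=0.0000
k=2 src: inc=-0.937500, refl=-0.937500·-0.875000=0.8203; V=0.937500+-0.937500+0.820312=0.8203
k=3 load: inc=0.820312, refl=0.820312·-1.000000=-0.8203; V=0.000000+0.820312+-0.820312=0.0000
k=4 src: inc=-0.820312, refl=-0.820312·-0.875000=0.7178; V=0.820312+-0.820312+0.717773=0.7178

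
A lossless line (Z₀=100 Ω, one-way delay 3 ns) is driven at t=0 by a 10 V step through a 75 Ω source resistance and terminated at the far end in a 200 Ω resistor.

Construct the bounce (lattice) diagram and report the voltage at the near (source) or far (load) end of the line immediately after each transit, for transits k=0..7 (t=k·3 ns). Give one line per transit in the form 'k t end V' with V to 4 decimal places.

Γ_L=0.333333, Γ_S=-0.142857; launch V₁=10·100/175=5.714286
k=0 src: V=5.7143
k=1 load: inc=5.714286, refl=5.714286·0.333333=1.9048; V=0.000000+5.714286+1.904762=7.6190
k=2 src: inc=1.904762, refl=1.904762·-0.142857=-0.2721; V=5.714286+1.904762+-0.272109=7.3469
k=3 load: inc=-0.272109, refl=-0.272109·0.333333=-0.0907; V=7.619048+-0.272109+-0.090703=7.2562
k=4 src: inc=-0.090703, refl=-0.090703·-0.142857=0.0130; V=7.346939+-0.090703+0.012958=7.2692
k=5 load: inc=0.012958, refl=0.012958·0.333333=0.0043; V=7.256236+0.012958+0.004319=7.2735
k=6 src: inc=0.004319, refl=0.004319·-0.142857=-0.0006; V=7.269193+0.004319+-0.000617=7.2729
k=7 load: inc=-0.000617, refl=-0.000617·0.333333=-0.0002; V=7.273513+-0.000617+-0.000206=7.2727

0 0 source 5.7143
1 3 load 7.6190
2 6 source 7.3469
3 9 load 7.2562
4 12 source 7.2692
5 15 load 7.2735
6 18 source 7.2729
7 21 load 7.2727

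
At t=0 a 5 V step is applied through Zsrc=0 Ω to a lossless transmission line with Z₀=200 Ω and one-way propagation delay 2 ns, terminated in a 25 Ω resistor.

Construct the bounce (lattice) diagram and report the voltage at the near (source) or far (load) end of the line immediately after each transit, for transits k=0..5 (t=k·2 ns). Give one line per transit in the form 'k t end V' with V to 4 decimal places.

0 0 source 5.0000
1 2 load 1.1111
2 4 source 5.0000
3 6 load 1.9753
4 8 source 5.0000
5 10 load 2.6475

Γ_L=-0.777778, Γ_S=-1.000000; launch V₁=5·200/200=5.000000
k=0 src: V=5.0000
k=1 load: inc=5.000000, refl=5.000000·-0.777778=-3.8889; V=0.000000+5.000000+-3.888889=1.1111
k=2 src: inc=-3.888889, refl=-3.888889·-1.000000=3.8889; V=5.000000+-3.888889+3.888889=5.0000
k=3 load: inc=3.888889, refl=3.888889·-0.777778=-3.0247; V=1.111111+3.888889+-3.024691=1.9753
k=4 src: inc=-3.024691, refl=-3.024691·-1.000000=3.0247; V=5.000000+-3.024691+3.024691=5.0000
k=5 load: inc=3.024691, refl=3.024691·-0.777778=-2.3525; V=1.975309+3.024691+-2.352538=2.6475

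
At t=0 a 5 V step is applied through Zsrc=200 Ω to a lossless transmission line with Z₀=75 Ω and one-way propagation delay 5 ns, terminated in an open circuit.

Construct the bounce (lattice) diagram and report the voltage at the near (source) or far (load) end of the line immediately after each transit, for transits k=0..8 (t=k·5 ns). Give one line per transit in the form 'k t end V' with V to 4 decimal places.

0 0 source 1.3636
1 5 load 2.7273
2 10 source 3.3471
3 15 load 3.9669
4 20 source 4.2487
5 25 load 4.5304
6 30 source 4.6585
7 35 load 4.7866
8 40 source 4.8448

Γ_L=1.000000, Γ_S=0.454545; launch V₁=5·75/275=1.363636
k=0 src: V=1.3636
k=1 load: inc=1.363636, refl=1.363636·1.000000=1.3636; V=0.000000+1.363636+1.363636=2.7273
k=2 src: inc=1.363636, refl=1.363636·0.454545=0.6198; V=1.363636+1.363636+0.619835=3.3471
k=3 load: inc=0.619835, refl=0.619835·1.000000=0.6198; V=2.727273+0.619835+0.619835=3.9669
k=4 src: inc=0.619835, refl=0.619835·0.454545=0.2817; V=3.347107+0.619835+0.281743=4.2487
k=5 load: inc=0.281743, refl=0.281743·1.000000=0.2817; V=3.966942+0.281743+0.281743=4.5304
k=6 src: inc=0.281743, refl=0.281743·0.454545=0.1281; V=4.248685+0.281743+0.128065=4.6585
k=7 load: inc=0.128065, refl=0.128065·1.000000=0.1281; V=4.530428+0.128065+0.128065=4.7866
k=8 src: inc=0.128065, refl=0.128065·0.454545=0.0582; V=4.658493+0.128065+0.058211=4.8448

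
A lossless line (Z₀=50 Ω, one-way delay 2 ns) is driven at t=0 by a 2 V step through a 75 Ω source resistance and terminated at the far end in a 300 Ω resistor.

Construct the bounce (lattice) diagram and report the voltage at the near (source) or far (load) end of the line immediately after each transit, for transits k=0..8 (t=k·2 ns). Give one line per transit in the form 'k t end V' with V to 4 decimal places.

Γ_L=0.714286, Γ_S=0.200000; launch V₁=2·50/125=0.800000
k=0 src: V=0.8000
k=1 load: inc=0.800000, refl=0.800000·0.714286=0.5714; V=0.000000+0.800000+0.571429=1.3714
k=2 src: inc=0.571429, refl=0.571429·0.200000=0.1143; V=0.800000+0.571429+0.114286=1.4857
k=3 load: inc=0.114286, refl=0.114286·0.714286=0.0816; V=1.371429+0.114286+0.081633=1.5673
k=4 src: inc=0.081633, refl=0.081633·0.200000=0.0163; V=1.485714+0.081633+0.016327=1.5837
k=5 load: inc=0.016327, refl=0.016327·0.714286=0.0117; V=1.567347+0.016327+0.011662=1.5953
k=6 src: inc=0.011662, refl=0.011662·0.200000=0.0023; V=1.583673+0.011662+0.002332=1.5977
k=7 load: inc=0.002332, refl=0.002332·0.714286=0.0017; V=1.595335+0.002332+0.001666=1.5993
k=8 src: inc=0.001666, refl=0.001666·0.200000=0.0003; V=1.597668+0.001666+0.000333=1.5997

0 0 source 0.8000
1 2 load 1.3714
2 4 source 1.4857
3 6 load 1.5673
4 8 source 1.5837
5 10 load 1.5953
6 12 source 1.5977
7 14 load 1.5993
8 16 source 1.5997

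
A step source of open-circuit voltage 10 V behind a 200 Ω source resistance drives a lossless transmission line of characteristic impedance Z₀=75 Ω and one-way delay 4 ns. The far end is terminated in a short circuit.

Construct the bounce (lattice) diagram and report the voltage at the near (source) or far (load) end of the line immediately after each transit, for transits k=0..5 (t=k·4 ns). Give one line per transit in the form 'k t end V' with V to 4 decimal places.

0 0 source 2.7273
1 4 load 0.0000
2 8 source -1.2397
3 12 load 0.0000
4 16 source 0.5635
5 20 load 0.0000

Γ_L=-1.000000, Γ_S=0.454545; launch V₁=10·75/275=2.727273
k=0 src: V=2.7273
k=1 load: inc=2.727273, refl=2.727273·-1.000000=-2.7273; V=0.000000+2.727273+-2.727273=0.0000
k=2 src: inc=-2.727273, refl=-2.727273·0.454545=-1.2397; V=2.727273+-2.727273+-1.239669=-1.2397
k=3 load: inc=-1.239669, refl=-1.239669·-1.000000=1.2397; V=0.000000+-1.239669+1.239669=0.0000
k=4 src: inc=1.239669, refl=1.239669·0.454545=0.5635; V=-1.239669+1.239669+0.563486=0.5635
k=5 load: inc=0.563486, refl=0.563486·-1.000000=-0.5635; V=0.000000+0.563486+-0.563486=0.0000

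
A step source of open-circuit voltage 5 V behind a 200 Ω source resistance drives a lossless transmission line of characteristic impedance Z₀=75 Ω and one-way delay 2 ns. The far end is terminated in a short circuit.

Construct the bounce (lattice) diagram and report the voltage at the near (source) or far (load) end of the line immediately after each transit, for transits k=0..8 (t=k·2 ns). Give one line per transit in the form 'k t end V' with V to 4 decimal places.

0 0 source 1.3636
1 2 load 0.0000
2 4 source -0.6198
3 6 load 0.0000
4 8 source 0.2817
5 10 load 0.0000
6 12 source -0.1281
7 14 load 0.0000
8 16 source 0.0582

Γ_L=-1.000000, Γ_S=0.454545; launch V₁=5·75/275=1.363636
k=0 src: V=1.3636
k=1 load: inc=1.363636, refl=1.363636·-1.000000=-1.3636; V=0.000000+1.363636+-1.363636=0.0000
k=2 src: inc=-1.363636, refl=-1.363636·0.454545=-0.6198; V=1.363636+-1.363636+-0.619835=-0.6198
k=3 load: inc=-0.619835, refl=-0.619835·-1.000000=0.6198; V=0.000000+-0.619835+0.619835=0.0000
k=4 src: inc=0.619835, refl=0.619835·0.454545=0.2817; V=-0.619835+0.619835+0.281743=0.2817
k=5 load: inc=0.281743, refl=0.281743·-1.000000=-0.2817; V=0.000000+0.281743+-0.281743=0.0000
k=6 src: inc=-0.281743, refl=-0.281743·0.454545=-0.1281; V=0.281743+-0.281743+-0.128065=-0.1281
k=7 load: inc=-0.128065, refl=-0.128065·-1.000000=0.1281; V=0.000000+-0.128065+0.128065=0.0000
k=8 src: inc=0.128065, refl=0.128065·0.454545=0.0582; V=-0.128065+0.128065+0.058211=0.0582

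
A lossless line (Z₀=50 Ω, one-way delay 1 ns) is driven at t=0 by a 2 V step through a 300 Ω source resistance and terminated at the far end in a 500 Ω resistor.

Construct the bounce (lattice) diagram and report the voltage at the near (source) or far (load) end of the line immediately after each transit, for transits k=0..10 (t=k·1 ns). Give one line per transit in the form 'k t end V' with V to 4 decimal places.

Γ_L=0.818182, Γ_S=0.714286; launch V₁=2·50/350=0.285714
k=0 src: V=0.2857
k=1 load: inc=0.285714, refl=0.285714·0.818182=0.2338; V=0.000000+0.285714+0.233766=0.5195
k=2 src: inc=0.233766, refl=0.233766·0.714286=0.1670; V=0.285714+0.233766+0.166976=0.6865
k=3 load: inc=0.166976, refl=0.166976·0.818182=0.1366; V=0.519481+0.166976+0.136617=0.8231
k=4 src: inc=0.136617, refl=0.136617·0.714286=0.0976; V=0.686456+0.136617+0.097583=0.9207
k=5 load: inc=0.097583, refl=0.097583·0.818182=0.0798; V=0.823073+0.097583+0.079841=1.0005
k=6 src: inc=0.079841, refl=0.079841·0.714286=0.0570; V=0.920656+0.079841+0.057029=1.0575
k=7 load: inc=0.057029, refl=0.057029·0.818182=0.0467; V=1.000497+0.057029+0.046660=1.1042
k=8 src: inc=0.046660, refl=0.046660·0.714286=0.0333; V=1.057526+0.046660+0.033329=1.1375
k=9 load: inc=0.033329, refl=0.033329·0.818182=0.0273; V=1.104187+0.033329+0.027269=1.1648
k=10 src: inc=0.027269, refl=0.027269·0.714286=0.0195; V=1.137515+0.027269+0.019478=1.1843

0 0 source 0.2857
1 1 load 0.5195
2 2 source 0.6865
3 3 load 0.8231
4 4 source 0.9207
5 5 load 1.0005
6 6 source 1.0575
7 7 load 1.1042
8 8 source 1.1375
9 9 load 1.1648
10 10 source 1.1843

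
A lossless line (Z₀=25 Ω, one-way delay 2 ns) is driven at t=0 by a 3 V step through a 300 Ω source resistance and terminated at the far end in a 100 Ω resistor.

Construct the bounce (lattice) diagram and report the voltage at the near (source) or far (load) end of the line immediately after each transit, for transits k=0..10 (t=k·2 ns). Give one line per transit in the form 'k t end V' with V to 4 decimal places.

0 0 source 0.2308
1 2 load 0.3692
2 4 source 0.4864
3 6 load 0.5567
4 8 source 0.6162
5 10 load 0.6519
6 12 source 0.6821
7 14 load 0.7002
8 16 source 0.7155
9 18 load 0.7247
10 20 source 0.7325

Γ_L=0.600000, Γ_S=0.846154; launch V₁=3·25/325=0.230769
k=0 src: V=0.2308
k=1 load: inc=0.230769, refl=0.230769·0.600000=0.1385; V=0.000000+0.230769+0.138462=0.3692
k=2 src: inc=0.138462, refl=0.138462·0.846154=0.1172; V=0.230769+0.138462+0.117160=0.4864
k=3 load: inc=0.117160, refl=0.117160·0.600000=0.0703; V=0.369231+0.117160+0.070296=0.5567
k=4 src: inc=0.070296, refl=0.070296·0.846154=0.0595; V=0.486391+0.070296+0.059481=0.6162
k=5 load: inc=0.059481, refl=0.059481·0.600000=0.0357; V=0.556686+0.059481+0.035689=0.6519
k=6 src: inc=0.035689, refl=0.035689·0.846154=0.0302; V=0.616168+0.035689+0.030198=0.6821
k=7 load: inc=0.030198, refl=0.030198·0.600000=0.0181; V=0.651856+0.030198+0.018119=0.7002
k=8 src: inc=0.018119, refl=0.018119·0.846154=0.0153; V=0.682054+0.018119+0.015331=0.7155
k=9 load: inc=0.015331, refl=0.015331·0.600000=0.0092; V=0.700173+0.015331+0.009199=0.7247
k=10 src: inc=0.009199, refl=0.009199·0.846154=0.0078; V=0.715504+0.009199+0.007784=0.7325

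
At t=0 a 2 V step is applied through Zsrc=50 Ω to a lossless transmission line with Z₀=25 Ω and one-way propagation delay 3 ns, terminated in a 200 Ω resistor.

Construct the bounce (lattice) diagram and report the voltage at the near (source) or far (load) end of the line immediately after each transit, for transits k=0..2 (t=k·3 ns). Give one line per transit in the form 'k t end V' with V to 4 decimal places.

Γ_L=0.777778, Γ_S=0.333333; launch V₁=2·25/75=0.666667
k=0 src: V=0.6667
k=1 load: inc=0.666667, refl=0.666667·0.777778=0.5185; V=0.000000+0.666667+0.518519=1.1852
k=2 src: inc=0.518519, refl=0.518519·0.333333=0.1728; V=0.666667+0.518519+0.172840=1.3580

0 0 source 0.6667
1 3 load 1.1852
2 6 source 1.3580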